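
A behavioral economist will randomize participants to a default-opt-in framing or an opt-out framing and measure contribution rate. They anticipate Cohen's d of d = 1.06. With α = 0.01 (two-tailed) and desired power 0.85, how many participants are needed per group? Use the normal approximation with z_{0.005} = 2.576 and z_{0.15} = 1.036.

n = 24 per group

For two independent groups with equal n: n = 2·((z_{α/2} + z_β) / d)².
z_{α/2} + z_β = 2.576 + 1.036 = 3.612.
n = 2 × (3.612 / 1.06)² = 2 × 3.408² = 2 × 11.61 = 23.2.
Round up to the next whole participant.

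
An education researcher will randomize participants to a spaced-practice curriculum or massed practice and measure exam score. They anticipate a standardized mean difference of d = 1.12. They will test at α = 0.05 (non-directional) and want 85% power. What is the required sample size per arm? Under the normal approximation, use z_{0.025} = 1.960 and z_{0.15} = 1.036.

For two independent groups with equal n: n = 2·((z_{α/2} + z_β) / d)².
z_{α/2} + z_β = 1.960 + 1.036 = 2.996.
n = 2 × (2.996 / 1.12)² = 2 × 2.675² = 2 × 7.16 = 14.3.
Round up to the next whole participant.

n = 15 per group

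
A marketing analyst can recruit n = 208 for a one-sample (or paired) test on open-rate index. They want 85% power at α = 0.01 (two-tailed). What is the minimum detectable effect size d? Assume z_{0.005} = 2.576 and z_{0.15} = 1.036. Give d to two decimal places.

d_min ≈ 0.25

For a single sample (or paired design) of n = 208: d_min = (z_{α/2} + z_β)/√n.
z-sum = 2.576 + 1.036 = 3.612.
d_min = 3.612 / √208 = 3.612 / 14.422 = 0.250.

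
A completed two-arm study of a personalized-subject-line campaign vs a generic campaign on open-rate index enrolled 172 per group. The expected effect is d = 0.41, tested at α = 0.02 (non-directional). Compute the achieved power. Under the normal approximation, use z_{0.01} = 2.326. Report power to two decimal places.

For two equal groups, power = Φ(d·√(n/2) − z_{α/2}).
d·√(n/2) = 0.41 × √(172/2) = 0.41 × 9.274 = 3.802.
z_β = 3.802 − 2.326 = 1.476.
Power = Φ(1.476) = 0.930.

power ≈ 0.93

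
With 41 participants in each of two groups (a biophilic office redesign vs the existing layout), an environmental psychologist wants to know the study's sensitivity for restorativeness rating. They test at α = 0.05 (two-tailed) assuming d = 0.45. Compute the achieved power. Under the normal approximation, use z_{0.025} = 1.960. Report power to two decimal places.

power ≈ 0.53

For two equal groups, power = Φ(d·√(n/2) − z_{α/2}).
d·√(n/2) = 0.45 × √(41/2) = 0.45 × 4.528 = 2.037.
z_β = 2.037 − 1.960 = 0.077.
Power = Φ(0.077) = 0.531.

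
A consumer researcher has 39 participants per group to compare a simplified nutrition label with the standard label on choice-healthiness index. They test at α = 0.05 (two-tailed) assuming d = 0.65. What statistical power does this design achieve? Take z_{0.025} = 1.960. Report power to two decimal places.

power ≈ 0.82

For two equal groups, power = Φ(d·√(n/2) − z_{α/2}).
d·√(n/2) = 0.65 × √(39/2) = 0.65 × 4.416 = 2.870.
z_β = 2.870 − 1.960 = 0.910.
Power = Φ(0.910) = 0.819.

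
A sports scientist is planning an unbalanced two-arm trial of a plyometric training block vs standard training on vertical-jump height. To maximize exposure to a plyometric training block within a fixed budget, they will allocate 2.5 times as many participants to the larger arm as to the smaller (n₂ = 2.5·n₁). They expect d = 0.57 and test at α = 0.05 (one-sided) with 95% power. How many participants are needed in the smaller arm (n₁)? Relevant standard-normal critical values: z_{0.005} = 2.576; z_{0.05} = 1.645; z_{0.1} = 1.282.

With allocation ratio k = n₂/n₁ = 2.5, Var(x̄₁−x̄₂) = σ²(1/n₁ + 1/(k·n₁)) = σ²·(k+1)/(k·n₁).
So n₁ = (1 + 1/k)·((z_{α} + z_β)/d)² = 1.400 × (3.290/0.57)².
n₁ = 1.400 × 33.32 = 46.6.
Round up: n₁ = 47, giving n₂ = ⌈2.5 × 47⌉ = ⌈117.5⌉ = 118.

n₁ = 47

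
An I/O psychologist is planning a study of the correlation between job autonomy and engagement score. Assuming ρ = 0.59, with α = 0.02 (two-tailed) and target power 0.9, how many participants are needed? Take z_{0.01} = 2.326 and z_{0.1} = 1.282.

Fisher's z: C = ½·ln((1+r)/(1−r)) = ½·ln(3.8780) = 0.6777.
n = ((z_{α/2} + z_β)/C)² + 3.
(2.326 + 1.282) / 0.6777 = 3.608 / 0.6777 = 5.324.
n = 5.324² + 3 = 28.34 + 3 = 31.3.
Round up.

n = 32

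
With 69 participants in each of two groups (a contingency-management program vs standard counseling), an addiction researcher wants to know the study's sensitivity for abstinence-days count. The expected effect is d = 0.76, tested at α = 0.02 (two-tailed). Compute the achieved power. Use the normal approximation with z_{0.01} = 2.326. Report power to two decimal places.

power ≈ 0.98

For two equal groups, power = Φ(d·√(n/2) − z_{α/2}).
d·√(n/2) = 0.76 × √(69/2) = 0.76 × 5.874 = 4.464.
z_β = 4.464 − 2.326 = 2.138.
Power = Φ(2.138) = 0.984.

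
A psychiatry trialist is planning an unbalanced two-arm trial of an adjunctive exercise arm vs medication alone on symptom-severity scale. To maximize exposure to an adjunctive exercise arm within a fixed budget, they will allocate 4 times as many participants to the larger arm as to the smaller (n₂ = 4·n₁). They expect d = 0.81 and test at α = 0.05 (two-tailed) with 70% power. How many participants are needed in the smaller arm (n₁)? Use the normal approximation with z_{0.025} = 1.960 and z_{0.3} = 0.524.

With allocation ratio k = n₂/n₁ = 4, Var(x̄₁−x̄₂) = σ²(1/n₁ + 1/(k·n₁)) = σ²·(k+1)/(k·n₁).
So n₁ = (1 + 1/k)·((z_{α/2} + z_β)/d)² = 1.250 × (2.484/0.81)².
n₁ = 1.250 × 9.40 = 11.8.
Round up: n₁ = 12, giving n₂ = 4 × 12 = 48.

n₁ = 12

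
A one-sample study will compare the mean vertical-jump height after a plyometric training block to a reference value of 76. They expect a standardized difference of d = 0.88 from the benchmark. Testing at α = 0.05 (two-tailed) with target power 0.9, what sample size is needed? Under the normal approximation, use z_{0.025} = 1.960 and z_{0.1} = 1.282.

For a one-sample test: n = ((z_{α/2} + z_β) / d)².
z_{α/2} + z_β = 1.960 + 1.282 = 3.242.
n = (3.242 / 0.88)² = 3.684² = 13.57.
Round up.

n = 14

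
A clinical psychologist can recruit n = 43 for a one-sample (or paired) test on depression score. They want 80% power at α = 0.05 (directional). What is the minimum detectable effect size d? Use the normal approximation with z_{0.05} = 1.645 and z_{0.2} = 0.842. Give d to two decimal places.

d_min ≈ 0.38

For a single sample (or paired design) of n = 43: d_min = (z_{α} + z_β)/√n.
z-sum = 1.645 + 0.842 = 2.487.
d_min = 2.487 / √43 = 2.487 / 6.557 = 0.379.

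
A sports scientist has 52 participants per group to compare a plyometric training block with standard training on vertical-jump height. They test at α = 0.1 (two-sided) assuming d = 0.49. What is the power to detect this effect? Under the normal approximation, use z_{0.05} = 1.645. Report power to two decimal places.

power ≈ 0.80

For two equal groups, power = Φ(d·√(n/2) − z_{α/2}).
d·√(n/2) = 0.49 × √(52/2) = 0.49 × 5.099 = 2.499.
z_β = 2.499 − 1.645 = 0.854.
Power = Φ(0.854) = 0.803.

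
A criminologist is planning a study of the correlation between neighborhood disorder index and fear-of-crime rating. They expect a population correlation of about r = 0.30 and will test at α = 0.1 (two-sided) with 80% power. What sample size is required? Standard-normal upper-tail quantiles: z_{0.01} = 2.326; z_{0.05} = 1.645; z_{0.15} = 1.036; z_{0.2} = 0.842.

n = 68

Fisher's z: C = ½·ln((1+r)/(1−r)) = ½·ln(1.8571) = 0.3095.
n = ((z_{α/2} + z_β)/C)² + 3.
(1.645 + 0.842) / 0.3095 = 2.487 / 0.3095 = 8.036.
n = 8.036² + 3 = 64.57 + 3 = 67.6.
Round up.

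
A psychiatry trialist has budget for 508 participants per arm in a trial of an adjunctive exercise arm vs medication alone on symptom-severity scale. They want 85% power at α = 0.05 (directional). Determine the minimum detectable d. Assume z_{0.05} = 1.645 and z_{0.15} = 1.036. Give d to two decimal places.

For two independent groups of n = 508 each: d_min = (z_{α} + z_β)·√(2/n).
z-sum = 1.645 + 1.036 = 2.681.
d_min = 2.681 × √(2/508) = 2.681 × 0.0627 = 0.168.

d_min ≈ 0.17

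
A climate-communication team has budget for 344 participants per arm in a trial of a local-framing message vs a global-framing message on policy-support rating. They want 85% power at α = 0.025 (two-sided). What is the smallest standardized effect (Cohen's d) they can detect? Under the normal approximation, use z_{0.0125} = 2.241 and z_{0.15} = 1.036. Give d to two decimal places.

d_min ≈ 0.25

For two independent groups of n = 344 each: d_min = (z_{α/2} + z_β)·√(2/n).
z-sum = 2.241 + 1.036 = 3.277.
d_min = 3.277 × √(2/344) = 3.277 × 0.0762 = 0.250.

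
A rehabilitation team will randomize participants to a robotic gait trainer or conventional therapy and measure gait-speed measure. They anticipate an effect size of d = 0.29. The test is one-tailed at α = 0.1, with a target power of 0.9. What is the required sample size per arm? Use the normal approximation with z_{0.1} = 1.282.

For two independent groups with equal n: n = 2·((z_{α} + z_β) / d)².
z_{α} + z_β = 1.282 + 1.282 = 2.564.
n = 2 × (2.564 / 0.29)² = 2 × 8.841² = 2 × 78.17 = 156.3.
Round up to the next whole participant.

n = 157 per group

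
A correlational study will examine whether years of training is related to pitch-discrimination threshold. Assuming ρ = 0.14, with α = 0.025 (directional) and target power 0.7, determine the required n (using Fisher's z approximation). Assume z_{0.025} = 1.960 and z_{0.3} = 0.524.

n = 314

Fisher's z: C = ½·ln((1+r)/(1−r)) = ½·ln(1.3256) = 0.1409.
n = ((z_{α} + z_β)/C)² + 3.
(1.960 + 0.524) / 0.1409 = 2.484 / 0.1409 = 17.630.
n = 17.630² + 3 = 310.80 + 3 = 313.8.
Round up.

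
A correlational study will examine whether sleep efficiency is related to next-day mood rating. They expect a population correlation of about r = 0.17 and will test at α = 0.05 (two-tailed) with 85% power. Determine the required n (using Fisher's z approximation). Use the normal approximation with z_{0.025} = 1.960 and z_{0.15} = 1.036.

Fisher's z: C = ½·ln((1+r)/(1−r)) = ½·ln(1.4096) = 0.1717.
n = ((z_{α/2} + z_β)/C)² + 3.
(1.960 + 1.036) / 0.1717 = 2.996 / 0.1717 = 17.449.
n = 17.449² + 3 = 304.47 + 3 = 307.5.
Round up.

n = 308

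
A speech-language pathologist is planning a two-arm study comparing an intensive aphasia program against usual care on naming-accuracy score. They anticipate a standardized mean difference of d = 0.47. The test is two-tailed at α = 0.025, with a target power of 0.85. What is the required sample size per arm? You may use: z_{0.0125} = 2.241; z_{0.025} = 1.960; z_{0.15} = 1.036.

For two independent groups with equal n: n = 2·((z_{α/2} + z_β) / d)².
z_{α/2} + z_β = 2.241 + 1.036 = 3.277.
n = 2 × (3.277 / 0.47)² = 2 × 6.972² = 2 × 48.61 = 97.2.
Round up to the next whole participant.

n = 98 per group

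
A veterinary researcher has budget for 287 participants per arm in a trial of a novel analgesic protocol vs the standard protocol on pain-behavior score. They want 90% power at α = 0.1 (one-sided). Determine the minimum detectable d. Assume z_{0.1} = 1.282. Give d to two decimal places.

d_min ≈ 0.21

For two independent groups of n = 287 each: d_min = (z_{α} + z_β)·√(2/n).
z-sum = 1.282 + 1.282 = 2.564.
d_min = 2.564 × √(2/287) = 2.564 × 0.0835 = 0.214.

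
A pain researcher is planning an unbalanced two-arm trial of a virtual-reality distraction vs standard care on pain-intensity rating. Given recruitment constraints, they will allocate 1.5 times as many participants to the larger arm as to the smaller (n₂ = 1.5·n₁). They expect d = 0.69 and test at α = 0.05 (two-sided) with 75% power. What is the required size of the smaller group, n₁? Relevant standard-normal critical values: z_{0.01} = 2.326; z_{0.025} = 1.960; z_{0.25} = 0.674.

With allocation ratio k = n₂/n₁ = 1.5, Var(x̄₁−x̄₂) = σ²(1/n₁ + 1/(k·n₁)) = σ²·(k+1)/(k·n₁).
So n₁ = (1 + 1/k)·((z_{α/2} + z_β)/d)² = 1.667 × (2.634/0.69)².
n₁ = 1.667 × 14.57 = 24.3.
Round up: n₁ = 25, giving n₂ = ⌈1.5 × 25⌉ = ⌈37.5⌉ = 38.

n₁ = 25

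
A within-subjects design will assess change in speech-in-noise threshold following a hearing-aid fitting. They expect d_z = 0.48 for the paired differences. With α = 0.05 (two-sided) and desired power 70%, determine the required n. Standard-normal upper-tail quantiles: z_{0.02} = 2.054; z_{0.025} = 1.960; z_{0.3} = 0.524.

n = 27 pairs

For a paired (one-sample on differences) test: n = ((z_{α/2} + z_β) / d)².
z_{α/2} + z_β = 1.960 + 0.524 = 2.484.
n = (2.484 / 0.48)² = 5.175² = 26.78.
Round up.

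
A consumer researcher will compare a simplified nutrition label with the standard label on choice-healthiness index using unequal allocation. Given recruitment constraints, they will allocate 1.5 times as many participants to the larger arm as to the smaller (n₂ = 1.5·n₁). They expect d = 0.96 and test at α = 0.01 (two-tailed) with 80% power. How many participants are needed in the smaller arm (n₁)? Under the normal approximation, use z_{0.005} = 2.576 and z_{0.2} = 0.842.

n₁ = 22

With allocation ratio k = n₂/n₁ = 1.5, Var(x̄₁−x̄₂) = σ²(1/n₁ + 1/(k·n₁)) = σ²·(k+1)/(k·n₁).
So n₁ = (1 + 1/k)·((z_{α/2} + z_β)/d)² = 1.667 × (3.418/0.96)².
n₁ = 1.667 × 12.68 = 21.1.
Round up: n₁ = 22, giving n₂ = 1.5 × 22 = 33.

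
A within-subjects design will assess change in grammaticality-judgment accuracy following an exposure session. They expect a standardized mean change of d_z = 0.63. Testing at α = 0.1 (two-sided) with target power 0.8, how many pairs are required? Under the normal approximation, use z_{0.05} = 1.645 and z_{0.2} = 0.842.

For a paired (one-sample on differences) test: n = ((z_{α/2} + z_β) / d)².
z_{α/2} + z_β = 1.645 + 0.842 = 2.487.
n = (2.487 / 0.63)² = 3.948² = 15.58.
Round up.

n = 16 pairs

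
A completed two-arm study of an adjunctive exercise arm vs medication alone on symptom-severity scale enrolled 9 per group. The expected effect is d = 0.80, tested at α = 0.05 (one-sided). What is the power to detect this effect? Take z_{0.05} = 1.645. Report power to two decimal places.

power ≈ 0.52

For two equal groups, power = Φ(d·√(n/2) − z_{α}).
d·√(n/2) = 0.80 × √(9/2) = 0.80 × 2.121 = 1.697.
z_β = 1.697 − 1.645 = 0.052.
Power = Φ(0.052) = 0.521.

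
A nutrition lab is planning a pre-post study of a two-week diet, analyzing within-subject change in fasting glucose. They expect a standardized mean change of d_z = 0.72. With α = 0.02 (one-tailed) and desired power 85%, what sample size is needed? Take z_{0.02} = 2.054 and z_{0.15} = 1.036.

n = 19 pairs

For a paired (one-sample on differences) test: n = ((z_{α} + z_β) / d)².
z_{α} + z_β = 2.054 + 1.036 = 3.090.
n = (3.090 / 0.72)² = 4.292² = 18.42.
Round up.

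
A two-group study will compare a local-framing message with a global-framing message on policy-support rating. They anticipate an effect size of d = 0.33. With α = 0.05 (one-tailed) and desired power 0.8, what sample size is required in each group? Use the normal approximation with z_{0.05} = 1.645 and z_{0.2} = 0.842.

n = 114 per group

For two independent groups with equal n: n = 2·((z_{α} + z_β) / d)².
z_{α} + z_β = 1.645 + 0.842 = 2.487.
n = 2 × (2.487 / 0.33)² = 2 × 7.536² = 2 × 56.80 = 113.6.
Round up to the next whole participant.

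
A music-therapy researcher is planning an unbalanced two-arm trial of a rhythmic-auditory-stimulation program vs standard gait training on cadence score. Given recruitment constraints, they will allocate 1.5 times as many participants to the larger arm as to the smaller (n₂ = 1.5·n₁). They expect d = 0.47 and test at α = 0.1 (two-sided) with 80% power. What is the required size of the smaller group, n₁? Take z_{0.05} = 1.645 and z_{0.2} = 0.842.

With allocation ratio k = n₂/n₁ = 1.5, Var(x̄₁−x̄₂) = σ²(1/n₁ + 1/(k·n₁)) = σ²·(k+1)/(k·n₁).
So n₁ = (1 + 1/k)·((z_{α/2} + z_β)/d)² = 1.667 × (2.487/0.47)².
n₁ = 1.667 × 28.00 = 46.7.
Round up: n₁ = 47, giving n₂ = ⌈1.5 × 47⌉ = ⌈70.5⌉ = 71.

n₁ = 47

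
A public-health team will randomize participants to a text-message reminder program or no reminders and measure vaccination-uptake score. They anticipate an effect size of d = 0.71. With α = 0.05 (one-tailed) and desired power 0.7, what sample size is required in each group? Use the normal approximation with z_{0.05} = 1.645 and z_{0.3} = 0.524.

For two independent groups with equal n: n = 2·((z_{α} + z_β) / d)².
z_{α} + z_β = 1.645 + 0.524 = 2.169.
n = 2 × (2.169 / 0.71)² = 2 × 3.055² = 2 × 9.33 = 18.7.
Round up to the next whole participant.

n = 19 per group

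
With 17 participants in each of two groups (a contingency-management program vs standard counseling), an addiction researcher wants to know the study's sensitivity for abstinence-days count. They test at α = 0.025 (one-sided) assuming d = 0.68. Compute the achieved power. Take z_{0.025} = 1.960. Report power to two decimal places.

power ≈ 0.51

For two equal groups, power = Φ(d·√(n/2) − z_{α}).
d·√(n/2) = 0.68 × √(17/2) = 0.68 × 2.915 = 1.983.
z_β = 1.983 − 1.960 = 0.023.
Power = Φ(0.023) = 0.509.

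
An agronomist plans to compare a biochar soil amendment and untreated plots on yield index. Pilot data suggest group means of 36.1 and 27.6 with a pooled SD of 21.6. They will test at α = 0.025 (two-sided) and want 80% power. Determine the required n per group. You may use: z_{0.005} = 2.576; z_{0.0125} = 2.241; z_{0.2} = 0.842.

n = 123 per group

Cohen's d = |M₁ − M₂| / SD_pooled = |36.1 − 27.6| / 21.6 = 8.5 / 21.6 = 0.394.
For two independent groups with equal n: n = 2·((z_{α/2} + z_β) / d)².
z_{α/2} + z_β = 2.241 + 0.842 = 3.083.
n = 2 × (3.083 / 0.394)² = 2 × 7.825² = 2 × 61.23 = 122.5.
Round up to the next whole participant.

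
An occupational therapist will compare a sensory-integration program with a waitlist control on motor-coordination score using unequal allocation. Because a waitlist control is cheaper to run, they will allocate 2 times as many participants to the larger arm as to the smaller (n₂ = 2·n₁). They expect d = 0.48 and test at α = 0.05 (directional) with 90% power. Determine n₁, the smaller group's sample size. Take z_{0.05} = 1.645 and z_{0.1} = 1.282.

With allocation ratio k = n₂/n₁ = 2, Var(x̄₁−x̄₂) = σ²(1/n₁ + 1/(k·n₁)) = σ²·(k+1)/(k·n₁).
So n₁ = (1 + 1/k)·((z_{α} + z_β)/d)² = 1.500 × (2.927/0.48)².
n₁ = 1.500 × 37.18 = 55.8.
Round up: n₁ = 56, giving n₂ = 2 × 56 = 112.

n₁ = 56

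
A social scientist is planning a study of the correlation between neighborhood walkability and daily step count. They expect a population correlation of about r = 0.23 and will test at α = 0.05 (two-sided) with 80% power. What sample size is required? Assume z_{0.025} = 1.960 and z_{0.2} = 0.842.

n = 147

Fisher's z: C = ½·ln((1+r)/(1−r)) = ½·ln(1.5974) = 0.2342.
n = ((z_{α/2} + z_β)/C)² + 3.
(1.960 + 0.842) / 0.2342 = 2.802 / 0.2342 = 11.964.
n = 11.964² + 3 = 143.14 + 3 = 146.1.
Round up.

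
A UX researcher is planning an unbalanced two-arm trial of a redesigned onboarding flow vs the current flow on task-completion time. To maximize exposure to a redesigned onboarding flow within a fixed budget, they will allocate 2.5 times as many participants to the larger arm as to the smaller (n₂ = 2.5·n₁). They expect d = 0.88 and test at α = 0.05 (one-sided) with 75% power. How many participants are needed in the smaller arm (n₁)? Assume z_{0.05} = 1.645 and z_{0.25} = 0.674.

With allocation ratio k = n₂/n₁ = 2.5, Var(x̄₁−x̄₂) = σ²(1/n₁ + 1/(k·n₁)) = σ²·(k+1)/(k·n₁).
So n₁ = (1 + 1/k)·((z_{α} + z_β)/d)² = 1.400 × (2.319/0.88)².
n₁ = 1.400 × 6.94 = 9.7.
Round up: n₁ = 10, giving n₂ = 2.5 × 10 = 25.

n₁ = 10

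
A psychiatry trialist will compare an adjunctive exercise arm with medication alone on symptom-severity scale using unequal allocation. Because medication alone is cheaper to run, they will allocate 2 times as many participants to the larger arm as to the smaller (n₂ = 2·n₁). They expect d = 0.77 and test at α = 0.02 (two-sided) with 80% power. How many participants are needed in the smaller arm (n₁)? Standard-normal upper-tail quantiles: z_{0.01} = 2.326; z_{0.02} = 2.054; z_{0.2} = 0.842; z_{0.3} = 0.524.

With allocation ratio k = n₂/n₁ = 2, Var(x̄₁−x̄₂) = σ²(1/n₁ + 1/(k·n₁)) = σ²·(k+1)/(k·n₁).
So n₁ = (1 + 1/k)·((z_{α/2} + z_β)/d)² = 1.500 × (3.168/0.77)².
n₁ = 1.500 × 16.93 = 25.4.
Round up: n₁ = 26, giving n₂ = 2 × 26 = 52.

n₁ = 26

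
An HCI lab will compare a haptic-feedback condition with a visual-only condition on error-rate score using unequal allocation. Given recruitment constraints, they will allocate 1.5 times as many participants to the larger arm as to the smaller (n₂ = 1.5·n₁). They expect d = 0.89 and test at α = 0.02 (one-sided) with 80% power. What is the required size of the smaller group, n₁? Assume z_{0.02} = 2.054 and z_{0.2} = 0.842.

With allocation ratio k = n₂/n₁ = 1.5, Var(x̄₁−x̄₂) = σ²(1/n₁ + 1/(k·n₁)) = σ²·(k+1)/(k·n₁).
So n₁ = (1 + 1/k)·((z_{α} + z_β)/d)² = 1.667 × (2.896/0.89)².
n₁ = 1.667 × 10.59 = 17.6.
Round up: n₁ = 18, giving n₂ = 1.5 × 18 = 27.

n₁ = 18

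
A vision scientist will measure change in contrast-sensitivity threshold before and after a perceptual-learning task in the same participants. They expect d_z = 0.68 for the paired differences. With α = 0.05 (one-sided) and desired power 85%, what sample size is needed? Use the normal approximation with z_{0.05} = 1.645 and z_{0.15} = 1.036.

n = 16 pairs

For a paired (one-sample on differences) test: n = ((z_{α} + z_β) / d)².
z_{α} + z_β = 1.645 + 1.036 = 2.681.
n = (2.681 / 0.68)² = 3.943² = 15.54.
Round up.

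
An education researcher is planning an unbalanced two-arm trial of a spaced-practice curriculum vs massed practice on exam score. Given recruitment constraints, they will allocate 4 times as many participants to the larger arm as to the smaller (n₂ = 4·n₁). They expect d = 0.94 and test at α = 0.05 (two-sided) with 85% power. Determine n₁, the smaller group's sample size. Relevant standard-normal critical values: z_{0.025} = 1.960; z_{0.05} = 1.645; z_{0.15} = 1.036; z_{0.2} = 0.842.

n₁ = 13

With allocation ratio k = n₂/n₁ = 4, Var(x̄₁−x̄₂) = σ²(1/n₁ + 1/(k·n₁)) = σ²·(k+1)/(k·n₁).
So n₁ = (1 + 1/k)·((z_{α/2} + z_β)/d)² = 1.250 × (2.996/0.94)².
n₁ = 1.250 × 10.16 = 12.7.
Round up: n₁ = 13, giving n₂ = 4 × 13 = 52.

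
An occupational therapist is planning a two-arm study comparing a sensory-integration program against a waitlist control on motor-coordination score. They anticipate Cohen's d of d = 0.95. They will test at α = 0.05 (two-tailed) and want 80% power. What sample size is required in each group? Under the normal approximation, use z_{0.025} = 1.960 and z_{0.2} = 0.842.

For two independent groups with equal n: n = 2·((z_{α/2} + z_β) / d)².
z_{α/2} + z_β = 1.960 + 0.842 = 2.802.
n = 2 × (2.802 / 0.95)² = 2 × 2.949² = 2 × 8.70 = 17.4.
Round up to the next whole participant.

n = 18 per group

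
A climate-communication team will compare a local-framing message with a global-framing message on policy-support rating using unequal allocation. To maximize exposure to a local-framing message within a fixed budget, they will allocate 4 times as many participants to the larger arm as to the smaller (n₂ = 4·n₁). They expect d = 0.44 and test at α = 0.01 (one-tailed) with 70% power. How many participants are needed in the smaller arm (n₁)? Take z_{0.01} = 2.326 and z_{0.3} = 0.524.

n₁ = 53

With allocation ratio k = n₂/n₁ = 4, Var(x̄₁−x̄₂) = σ²(1/n₁ + 1/(k·n₁)) = σ²·(k+1)/(k·n₁).
So n₁ = (1 + 1/k)·((z_{α} + z_β)/d)² = 1.250 × (2.850/0.44)².
n₁ = 1.250 × 41.96 = 52.4.
Round up: n₁ = 53, giving n₂ = 4 × 53 = 212.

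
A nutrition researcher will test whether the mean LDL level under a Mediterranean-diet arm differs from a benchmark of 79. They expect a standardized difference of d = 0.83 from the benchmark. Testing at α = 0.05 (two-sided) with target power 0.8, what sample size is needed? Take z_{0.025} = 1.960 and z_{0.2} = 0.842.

n = 12

For a one-sample test: n = ((z_{α/2} + z_β) / d)².
z_{α/2} + z_β = 1.960 + 0.842 = 2.802.
n = (2.802 / 0.83)² = 3.376² = 11.40.
Round up.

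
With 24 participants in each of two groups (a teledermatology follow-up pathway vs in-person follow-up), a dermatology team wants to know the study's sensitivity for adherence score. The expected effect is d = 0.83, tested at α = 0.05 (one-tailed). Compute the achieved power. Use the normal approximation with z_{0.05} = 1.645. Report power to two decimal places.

power ≈ 0.89

For two equal groups, power = Φ(d·√(n/2) − z_{α}).
d·√(n/2) = 0.83 × √(24/2) = 0.83 × 3.464 = 2.875.
z_β = 2.875 − 1.645 = 1.230.
Power = Φ(1.230) = 0.891.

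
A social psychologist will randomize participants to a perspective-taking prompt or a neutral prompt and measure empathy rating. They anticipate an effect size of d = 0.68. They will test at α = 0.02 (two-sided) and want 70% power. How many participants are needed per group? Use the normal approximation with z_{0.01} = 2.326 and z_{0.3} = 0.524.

For two independent groups with equal n: n = 2·((z_{α/2} + z_β) / d)².
z_{α/2} + z_β = 2.326 + 0.524 = 2.850.
n = 2 × (2.850 / 0.68)² = 2 × 4.191² = 2 × 17.57 = 35.1.
Round up to the next whole participant.

n = 36 per group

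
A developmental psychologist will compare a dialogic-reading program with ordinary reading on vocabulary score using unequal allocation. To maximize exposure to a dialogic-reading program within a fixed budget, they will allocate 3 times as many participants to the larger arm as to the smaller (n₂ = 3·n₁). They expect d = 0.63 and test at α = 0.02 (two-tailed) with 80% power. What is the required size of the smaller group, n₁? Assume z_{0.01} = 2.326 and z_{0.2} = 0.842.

n₁ = 34

With allocation ratio k = n₂/n₁ = 3, Var(x̄₁−x̄₂) = σ²(1/n₁ + 1/(k·n₁)) = σ²·(k+1)/(k·n₁).
So n₁ = (1 + 1/k)·((z_{α/2} + z_β)/d)² = 1.333 × (3.168/0.63)².
n₁ = 1.333 × 25.29 = 33.7.
Round up: n₁ = 34, giving n₂ = 3 × 34 = 102.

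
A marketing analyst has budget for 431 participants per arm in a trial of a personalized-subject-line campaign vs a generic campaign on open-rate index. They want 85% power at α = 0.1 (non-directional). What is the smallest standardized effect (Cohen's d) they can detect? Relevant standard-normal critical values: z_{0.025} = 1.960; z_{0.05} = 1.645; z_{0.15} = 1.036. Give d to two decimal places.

For two independent groups of n = 431 each: d_min = (z_{α/2} + z_β)·√(2/n).
z-sum = 1.645 + 1.036 = 2.681.
d_min = 2.681 × √(2/431) = 2.681 × 0.0681 = 0.183.

d_min ≈ 0.18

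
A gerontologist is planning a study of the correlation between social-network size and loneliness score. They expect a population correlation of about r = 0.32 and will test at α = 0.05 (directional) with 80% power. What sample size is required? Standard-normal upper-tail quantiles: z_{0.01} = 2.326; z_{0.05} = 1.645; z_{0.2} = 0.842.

n = 60

Fisher's z: C = ½·ln((1+r)/(1−r)) = ½·ln(1.9412) = 0.3316.
n = ((z_{α} + z_β)/C)² + 3.
(1.645 + 0.842) / 0.3316 = 2.487 / 0.3316 = 7.500.
n = 7.500² + 3 = 56.25 + 3 = 59.2.
Round up.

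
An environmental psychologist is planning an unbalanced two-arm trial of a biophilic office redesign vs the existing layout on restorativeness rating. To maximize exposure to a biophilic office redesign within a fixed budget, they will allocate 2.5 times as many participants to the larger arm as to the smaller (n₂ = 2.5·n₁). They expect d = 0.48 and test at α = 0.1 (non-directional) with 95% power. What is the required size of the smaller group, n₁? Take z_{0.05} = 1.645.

With allocation ratio k = n₂/n₁ = 2.5, Var(x̄₁−x̄₂) = σ²(1/n₁ + 1/(k·n₁)) = σ²·(k+1)/(k·n₁).
So n₁ = (1 + 1/k)·((z_{α/2} + z_β)/d)² = 1.400 × (3.290/0.48)².
n₁ = 1.400 × 46.98 = 65.8.
Round up: n₁ = 66, giving n₂ = 2.5 × 66 = 165.

n₁ = 66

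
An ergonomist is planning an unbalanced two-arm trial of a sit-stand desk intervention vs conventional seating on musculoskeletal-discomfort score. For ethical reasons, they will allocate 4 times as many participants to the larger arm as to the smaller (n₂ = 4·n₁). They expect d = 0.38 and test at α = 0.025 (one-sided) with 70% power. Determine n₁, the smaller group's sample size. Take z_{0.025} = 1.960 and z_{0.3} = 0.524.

With allocation ratio k = n₂/n₁ = 4, Var(x̄₁−x̄₂) = σ²(1/n₁ + 1/(k·n₁)) = σ²·(k+1)/(k·n₁).
So n₁ = (1 + 1/k)·((z_{α} + z_β)/d)² = 1.250 × (2.484/0.38)².
n₁ = 1.250 × 42.73 = 53.4.
Round up: n₁ = 54, giving n₂ = 4 × 54 = 216.

n₁ = 54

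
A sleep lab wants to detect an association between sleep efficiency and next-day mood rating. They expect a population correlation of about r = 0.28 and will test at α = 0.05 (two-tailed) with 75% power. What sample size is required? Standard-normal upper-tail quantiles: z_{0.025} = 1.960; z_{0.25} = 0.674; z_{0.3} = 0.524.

Fisher's z: C = ½·ln((1+r)/(1−r)) = ½·ln(1.7778) = 0.2877.
n = ((z_{α/2} + z_β)/C)² + 3.
(1.960 + 0.674) / 0.2877 = 2.634 / 0.2877 = 9.155.
n = 9.155² + 3 = 83.82 + 3 = 86.8.
Round up.

n = 87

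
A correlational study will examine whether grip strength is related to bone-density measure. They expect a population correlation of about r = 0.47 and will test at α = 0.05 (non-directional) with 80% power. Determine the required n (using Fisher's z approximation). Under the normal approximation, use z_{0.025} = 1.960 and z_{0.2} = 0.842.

n = 34

Fisher's z: C = ½·ln((1+r)/(1−r)) = ½·ln(2.7736) = 0.5101.
n = ((z_{α/2} + z_β)/C)² + 3.
(1.960 + 0.842) / 0.5101 = 2.802 / 0.5101 = 5.493.
n = 5.493² + 3 = 30.17 + 3 = 33.2.
Round up.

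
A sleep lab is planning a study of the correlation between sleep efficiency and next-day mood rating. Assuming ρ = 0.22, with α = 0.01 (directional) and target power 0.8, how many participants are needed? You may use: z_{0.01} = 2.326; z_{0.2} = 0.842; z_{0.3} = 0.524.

Fisher's z: C = ½·ln((1+r)/(1−r)) = ½·ln(1.5641) = 0.2237.
n = ((z_{α} + z_β)/C)² + 3.
(2.326 + 0.842) / 0.2237 = 3.168 / 0.2237 = 14.162.
n = 14.162² + 3 = 200.56 + 3 = 203.6.
Round up.

n = 204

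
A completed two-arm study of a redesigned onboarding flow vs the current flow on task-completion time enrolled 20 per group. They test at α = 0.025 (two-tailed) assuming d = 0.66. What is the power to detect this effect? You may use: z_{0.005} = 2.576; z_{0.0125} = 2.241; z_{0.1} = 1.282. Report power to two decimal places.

power ≈ 0.44

For two equal groups, power = Φ(d·√(n/2) − z_{α/2}).
d·√(n/2) = 0.66 × √(20/2) = 0.66 × 3.162 = 2.087.
z_β = 2.087 − 2.241 = -0.154.
Power = Φ(-0.154) = 0.439.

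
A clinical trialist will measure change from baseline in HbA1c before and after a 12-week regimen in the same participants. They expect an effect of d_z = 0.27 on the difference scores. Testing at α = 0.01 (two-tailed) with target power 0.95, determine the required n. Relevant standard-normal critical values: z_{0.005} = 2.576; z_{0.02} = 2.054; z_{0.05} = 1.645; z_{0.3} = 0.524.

For a paired (one-sample on differences) test: n = ((z_{α/2} + z_β) / d)².
z_{α/2} + z_β = 2.576 + 1.645 = 4.221.
n = (4.221 / 0.27)² = 15.633² = 244.40.
Round up.

n = 245 pairs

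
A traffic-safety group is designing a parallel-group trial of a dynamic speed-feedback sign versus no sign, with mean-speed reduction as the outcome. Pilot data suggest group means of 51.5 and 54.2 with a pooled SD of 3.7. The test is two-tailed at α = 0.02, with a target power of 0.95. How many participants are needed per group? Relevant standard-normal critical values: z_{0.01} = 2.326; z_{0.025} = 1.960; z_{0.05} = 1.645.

Cohen's d = |M₁ − M₂| / SD_pooled = |51.5 − 54.2| / 3.7 = 2.7 / 3.7 = 0.730.
For two independent groups with equal n: n = 2·((z_{α/2} + z_β) / d)².
z_{α/2} + z_β = 2.326 + 1.645 = 3.971.
n = 2 × (3.971 / 0.730)² = 2 × 5.440² = 2 × 29.59 = 59.2.
Round up to the next whole participant.

n = 60 per group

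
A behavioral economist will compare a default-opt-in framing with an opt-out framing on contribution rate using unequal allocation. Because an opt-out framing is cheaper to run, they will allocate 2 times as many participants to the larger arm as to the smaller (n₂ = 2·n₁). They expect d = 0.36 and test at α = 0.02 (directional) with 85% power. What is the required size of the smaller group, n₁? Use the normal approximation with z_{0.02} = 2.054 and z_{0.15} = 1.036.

n₁ = 111

With allocation ratio k = n₂/n₁ = 2, Var(x̄₁−x̄₂) = σ²(1/n₁ + 1/(k·n₁)) = σ²·(k+1)/(k·n₁).
So n₁ = (1 + 1/k)·((z_{α} + z_β)/d)² = 1.500 × (3.090/0.36)².
n₁ = 1.500 × 73.67 = 110.5.
Round up: n₁ = 111, giving n₂ = 2 × 111 = 222.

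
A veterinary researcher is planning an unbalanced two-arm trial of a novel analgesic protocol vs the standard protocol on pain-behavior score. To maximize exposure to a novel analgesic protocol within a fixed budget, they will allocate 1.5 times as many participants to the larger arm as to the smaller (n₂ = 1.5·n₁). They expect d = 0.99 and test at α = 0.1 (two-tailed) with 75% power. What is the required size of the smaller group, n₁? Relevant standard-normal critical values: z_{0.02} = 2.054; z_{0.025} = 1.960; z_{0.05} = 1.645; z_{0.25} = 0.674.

n₁ = 10

With allocation ratio k = n₂/n₁ = 1.5, Var(x̄₁−x̄₂) = σ²(1/n₁ + 1/(k·n₁)) = σ²·(k+1)/(k·n₁).
So n₁ = (1 + 1/k)·((z_{α/2} + z_β)/d)² = 1.667 × (2.319/0.99)².
n₁ = 1.667 × 5.49 = 9.1.
Round up: n₁ = 10, giving n₂ = 1.5 × 10 = 15.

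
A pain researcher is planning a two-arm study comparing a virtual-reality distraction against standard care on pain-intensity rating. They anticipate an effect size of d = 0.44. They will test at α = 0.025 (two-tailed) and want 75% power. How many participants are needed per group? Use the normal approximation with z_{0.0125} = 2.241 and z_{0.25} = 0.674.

For two independent groups with equal n: n = 2·((z_{α/2} + z_β) / d)².
z_{α/2} + z_β = 2.241 + 0.674 = 2.915.
n = 2 × (2.915 / 0.44)² = 2 × 6.625² = 2 × 43.89 = 87.8.
Round up to the next whole participant.

n = 88 per group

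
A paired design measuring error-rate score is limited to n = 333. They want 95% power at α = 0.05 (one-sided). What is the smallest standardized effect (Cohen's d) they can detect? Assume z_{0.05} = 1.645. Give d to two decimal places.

For a single sample (or paired design) of n = 333: d_min = (z_{α} + z_β)/√n.
z-sum = 1.645 + 1.645 = 3.290.
d_min = 3.290 / √333 = 3.290 / 18.248 = 0.180.

d_min ≈ 0.18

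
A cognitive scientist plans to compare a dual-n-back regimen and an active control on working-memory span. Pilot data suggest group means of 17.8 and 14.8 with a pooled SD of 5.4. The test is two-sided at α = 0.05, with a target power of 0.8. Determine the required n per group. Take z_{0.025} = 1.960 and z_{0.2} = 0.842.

Cohen's d = |M₁ − M₂| / SD_pooled = |17.8 − 14.8| / 5.4 = 3.0 / 5.4 = 0.556.
For two independent groups with equal n: n = 2·((z_{α/2} + z_β) / d)².
z_{α/2} + z_β = 1.960 + 0.842 = 2.802.
n = 2 × (2.802 / 0.556)² = 2 × 5.040² = 2 × 25.40 = 50.8.
Round up to the next whole participant.

n = 51 per group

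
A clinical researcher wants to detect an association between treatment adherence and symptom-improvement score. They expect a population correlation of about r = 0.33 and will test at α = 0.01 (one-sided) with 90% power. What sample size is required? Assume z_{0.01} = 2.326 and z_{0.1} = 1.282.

n = 114

Fisher's z: C = ½·ln((1+r)/(1−r)) = ½·ln(1.9851) = 0.3428.
n = ((z_{α} + z_β)/C)² + 3.
(2.326 + 1.282) / 0.3428 = 3.608 / 0.3428 = 10.525.
n = 10.525² + 3 = 110.78 + 3 = 113.8.
Round up.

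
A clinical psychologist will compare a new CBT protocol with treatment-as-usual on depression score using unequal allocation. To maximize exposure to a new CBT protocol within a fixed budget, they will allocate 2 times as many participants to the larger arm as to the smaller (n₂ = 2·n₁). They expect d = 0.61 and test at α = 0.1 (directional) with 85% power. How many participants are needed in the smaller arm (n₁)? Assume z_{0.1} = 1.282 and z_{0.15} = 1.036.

With allocation ratio k = n₂/n₁ = 2, Var(x̄₁−x̄₂) = σ²(1/n₁ + 1/(k·n₁)) = σ²·(k+1)/(k·n₁).
So n₁ = (1 + 1/k)·((z_{α} + z_β)/d)² = 1.500 × (2.318/0.61)².
n₁ = 1.500 × 14.44 = 21.7.
Round up: n₁ = 22, giving n₂ = 2 × 22 = 44.

n₁ = 22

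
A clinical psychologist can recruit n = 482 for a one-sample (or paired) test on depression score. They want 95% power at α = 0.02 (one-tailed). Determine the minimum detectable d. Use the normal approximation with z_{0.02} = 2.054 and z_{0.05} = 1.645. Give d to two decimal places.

For a single sample (or paired design) of n = 482: d_min = (z_{α} + z_β)/√n.
z-sum = 2.054 + 1.645 = 3.699.
d_min = 3.699 / √482 = 3.699 / 21.954 = 0.168.

d_min ≈ 0.17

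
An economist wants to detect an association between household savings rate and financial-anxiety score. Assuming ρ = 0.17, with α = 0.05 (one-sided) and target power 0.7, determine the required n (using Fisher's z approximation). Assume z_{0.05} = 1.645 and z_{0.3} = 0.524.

Fisher's z: C = ½·ln((1+r)/(1−r)) = ½·ln(1.4096) = 0.1717.
n = ((z_{α} + z_β)/C)² + 3.
(1.645 + 0.524) / 0.1717 = 2.169 / 0.1717 = 12.632.
n = 12.632² + 3 = 159.58 + 3 = 162.6.
Round up.

n = 163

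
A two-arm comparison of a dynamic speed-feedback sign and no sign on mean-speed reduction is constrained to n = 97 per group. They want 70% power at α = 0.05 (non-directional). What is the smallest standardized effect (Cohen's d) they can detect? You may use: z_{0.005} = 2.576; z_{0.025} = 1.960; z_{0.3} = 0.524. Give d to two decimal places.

For two independent groups of n = 97 each: d_min = (z_{α/2} + z_β)·√(2/n).
z-sum = 1.960 + 0.524 = 2.484.
d_min = 2.484 × √(2/97) = 2.484 × 0.1436 = 0.357.

d_min ≈ 0.36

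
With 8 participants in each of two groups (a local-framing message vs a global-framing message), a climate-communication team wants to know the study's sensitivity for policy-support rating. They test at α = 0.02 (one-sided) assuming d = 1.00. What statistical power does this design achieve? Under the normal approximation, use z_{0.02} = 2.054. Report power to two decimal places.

For two equal groups, power = Φ(d·√(n/2) − z_{α}).
d·√(n/2) = 1.00 × √(8/2) = 1.00 × 2.000 = 2.000.
z_β = 2.000 − 2.054 = -0.054.
Power = Φ(-0.054) = 0.478.

power ≈ 0.48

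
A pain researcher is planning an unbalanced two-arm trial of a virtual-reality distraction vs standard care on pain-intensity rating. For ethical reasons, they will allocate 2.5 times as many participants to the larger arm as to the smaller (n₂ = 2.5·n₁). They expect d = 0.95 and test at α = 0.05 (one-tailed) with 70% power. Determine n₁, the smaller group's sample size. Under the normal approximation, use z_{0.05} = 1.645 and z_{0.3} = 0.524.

With allocation ratio k = n₂/n₁ = 2.5, Var(x̄₁−x̄₂) = σ²(1/n₁ + 1/(k·n₁)) = σ²·(k+1)/(k·n₁).
So n₁ = (1 + 1/k)·((z_{α} + z_β)/d)² = 1.400 × (2.169/0.95)².
n₁ = 1.400 × 5.21 = 7.3.
Round up: n₁ = 8, giving n₂ = 2.5 × 8 = 20.

n₁ = 8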